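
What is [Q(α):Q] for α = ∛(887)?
[Q(α):Q] = 3

The minimal polynomial of α is x^3 - 887, irreducible over Q since 887 is not a perfect cube (so x^3 - 887 has no rational root). Hence [Q(α):Q] = deg(m_α) = 3.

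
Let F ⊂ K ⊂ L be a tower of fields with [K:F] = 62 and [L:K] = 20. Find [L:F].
[L:F] = 1240

The tower law says that for any tower of field extensions F ⊂ K ⊂ L with finite degrees, [L:F] = [L:K] · [K:F]. Here this gives [L:F] = 20 · 62 = 1240.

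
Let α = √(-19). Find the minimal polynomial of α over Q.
m_α(x) = x^2 + 19

α satisfies α^2 + 19 = 0, so x^2 + 19 annihilates α. Since d = -19 is squarefree and ≠ 1, it is not a perfect square in Q, so x^2 + 19 has no rational root and is therefore irreducible over Q (a degree-2 polynomial over a field is irreducible iff it has no root). Hence m_α(x) = x^2 + 19.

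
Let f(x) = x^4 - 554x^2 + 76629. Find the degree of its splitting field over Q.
[K : Q] = 4

Solving the quadratic in x^2: x^2 = (554 ± √(554^2 - 4·76629))/2 = (554 ± √400)/2 = (554 ± 20)/2, giving x^2 = 267 or x^2 = 287. So f(x) = (x^2 - 267)(x^2 - 287) and the roots of f are ±√267, ±√287. Hence the splitting field is K = Q(√267, √287). Since 267 and 287 are distinct squarefree integers > 1, their product 76629 is not a perfect square, so √287 ∉ Q(√267). By the tower law [K:Q] = [Q(√267,√287):Q(√267)] · [Q(√267):Q] = 2 · 2 = 4.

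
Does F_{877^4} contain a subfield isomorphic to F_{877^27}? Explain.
No: F_{877^27} is not a subfield of F_{877^4}

F_{p^m} embeds in F_{p^n} iff m | n. Here 27 ∤ 4 (since 4 = 0·27 + 4 with remainder 4 ≠ 0), so F_{877^27} is not a subfield of F_{877^4}. Equivalently: if it were, the tower law would give 27 = [F_{877^27}:F_877] dividing [F_{877^4}:F_877] = 4, contradiction.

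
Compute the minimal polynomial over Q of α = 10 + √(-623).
m_α(x) = x^2 - 20x + 723

From α - 10 = √(-623), squaring gives (α - 10)^2 = -623, i.e. α^2 - 20α + 100 = -623, so α^2 - 20α + 723 = 0. The discriminant of x^2 - 20x + 723 is (-20)^2 - 4·(723) = 400 - 2892 = -2492, and 4·(-623) is not a perfect square in Q since -623 is squarefree and ≠ 1. Hence x^2 - 20x + 723 is irreducible over Q and is the minimal polynomial of α.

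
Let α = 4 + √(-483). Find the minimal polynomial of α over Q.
m_α(x) = x^2 - 8x + 499

From α - 4 = √(-483), squaring gives (α - 4)^2 = -483, i.e. α^2 - 8α + 16 = -483, so α^2 - 8α + 499 = 0. The discriminant of x^2 - 8x + 499 is (-8)^2 - 4·(499) = 64 - 1996 = -1932, and 4·(-483) is not a perfect square in Q since -483 is squarefree and ≠ 1. Hence x^2 - 8x + 499 is irreducible over Q and is the minimal polynomial of α.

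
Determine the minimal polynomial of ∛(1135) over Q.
m_α(x) = x^3 - 1135

α satisfies α^3 = 1135, so x^3 - 1135 annihilates α. By the rational root test, a rational root p/q (in lowest terms) of x^3 - 1135 would satisfy p^3 = 1135 q^3, forcing q = 1 and p^3 = 1135; but 1135 is not a perfect cube, contradiction. A monic cubic over Q with no rational root is irreducible (any nontrivial factorization would include a linear factor). Hence x^3 - 1135 is the minimal polynomial of α, and in particular [Q(α):Q] = 3.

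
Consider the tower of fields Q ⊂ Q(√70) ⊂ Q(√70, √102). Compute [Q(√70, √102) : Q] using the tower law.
[Q(√70, √102) : Q] = 4

[Q(√70):Q] = 2 (min poly x^2 - 70, irreducible since 70 is squarefree > 1). For the top step, suppose √102 ∈ Q(√70), say √102 = c + d√70 with c, d ∈ Q. Squaring: 102 = c^2 + 70d^2 + 2cd√70. Since √70 ∉ Q this forces 2cd = 0. If d = 0 then √102 = c ∈ Q, contradicting 102 squarefree > 1. If c = 0 then 102 = 70d^2, so 70·102 = (70d)^2 is a perfect square in Q — but 70·102 = 7140 is not a perfect square (since 70 and 102 are distinct squarefree integers). Contradiction. Hence √102 ∉ Q(√70), so x^2 - 102 stays irreducible over Q(√70) and [Q(√70, √102) : Q(√70)] = 2. By the tower law, [Q(√70, √102) : Q] = 2 · 2 = 4.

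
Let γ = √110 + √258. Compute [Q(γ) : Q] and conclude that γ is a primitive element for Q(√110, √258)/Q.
[Q(γ) : Q] = 4 (equivalently, Q(γ) = Q(√110, √258))

Obviously Q(γ) ⊆ Q(√110, √258), and [Q(√110, √258):Q] = 4 (since 110, 258 are distinct squarefree integers > 1 with 28380 not a perfect square). To show equality we compute the minimal polynomial of γ. From γ = √110 + √258: γ^2 = 110 + 2√(28380) + 258 = 368 + 2√(28380), so γ^2 - 368 = 2√(28380); squaring, (γ^2 - 368)^2 = 4·28380, i.e. γ^4 - 736γ^2 + 135424 - 113520 = 0, i.e. γ^4 - 736γ^2 + 21904 = 0. So γ is a root of x^4 - 736x^2 + 21904. This polynomial is irreducible over Q: it has no rational root (each ±√110 ± √258 is irrational), and any factorization into two quadratics over Q would force √(28380) ∈ Q (pairing opposite roots) or √110, √258 ∈ Q (other pairings), all impossible. Hence [Q(γ):Q] = 4 = [Q(√110, √258):Q], so Q(γ) = Q(√110, √258).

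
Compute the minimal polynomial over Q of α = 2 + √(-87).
m_α(x) = x^2 - 4x + 91

From α - 2 = √(-87), squaring gives (α - 2)^2 = -87, i.e. α^2 - 4α + 4 = -87, so α^2 - 4α + 91 = 0. The discriminant of x^2 - 4x + 91 is (-4)^2 - 4·(91) = 16 - 364 = -348, and 4·(-87) is not a perfect square in Q since -87 is squarefree and ≠ 1. Hence x^2 - 4x + 91 is irreducible over Q and is the minimal polynomial of α.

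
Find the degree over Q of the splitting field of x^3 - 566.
[K : Q] = 6

The roots of x^3 - 566 are ∛566, ω∛566, ω^2∛566 where ω = e^(2πi/3) is a primitive cube root of unity, so K = Q(∛566, ω). Now [Q(∛566):Q] = 3 (since 566 is not a perfect cube, x^3 - 566 is irreducible) and [Q(ω):Q] = 2. Both 2 and 3 divide [K:Q], and [K:Q] ≤ 3·2 = 6, so [K:Q] = 6. (Equivalently: Q(∛566) ⊂ R but ω ∉ R, so [K : Q(∛566)] = 2.)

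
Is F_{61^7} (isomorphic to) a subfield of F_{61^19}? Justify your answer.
No: F_{61^7} is not a subfield of F_{61^19}

F_{p^m} embeds in F_{p^n} iff m | n. Here 7 ∤ 19 (since 19 = 2·7 + 5 with remainder 5 ≠ 0), so F_{61^7} is not a subfield of F_{61^19}. Equivalently: if it were, the tower law would give 7 = [F_{61^7}:F_61] dividing [F_{61^19}:F_61] = 19, contradiction.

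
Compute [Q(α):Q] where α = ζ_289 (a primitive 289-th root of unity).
[Q(α):Q] = 272

The minimal polynomial of ζ_289 over Q is the 289-th cyclotomic polynomial Φ_289(x), which is irreducible over Q and has degree φ(289) = 272. Hence [Q(α):Q] = φ(289) = 272.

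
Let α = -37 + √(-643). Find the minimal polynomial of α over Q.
m_α(x) = x^2 + 74x + 2012

From α + 37 = √(-643), squaring gives (α + 37)^2 = -643, i.e. α^2 + 74α + 1369 = -643, so α^2 + 74α + 2012 = 0. The discriminant of x^2 + 74x + 2012 is (74)^2 - 4·(2012) = 5476 - 8048 = -2572, and 4·(-643) is not a perfect square in Q since -643 is squarefree and ≠ 1. Hence x^2 + 74x + 2012 is irreducible over Q and is the minimal polynomial of α.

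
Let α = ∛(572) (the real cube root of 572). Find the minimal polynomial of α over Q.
m_α(x) = x^3 - 572

α satisfies α^3 = 572, so x^3 - 572 annihilates α. By the rational root test, a rational root p/q (in lowest terms) of x^3 - 572 would satisfy p^3 = 572 q^3, forcing q = 1 and p^3 = 572; but 572 is not a perfect cube, contradiction. A monic cubic over Q with no rational root is irreducible (any nontrivial factorization would include a linear factor). Hence x^3 - 572 is the minimal polynomial of α, and in particular [Q(α):Q] = 3.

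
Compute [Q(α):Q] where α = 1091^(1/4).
[Q(α):Q] = 4

α is a root of x^4 - 1091. By Eisenstein's criterion at the prime p = 1091 (which divides the constant term 1091 but p^2 = 1190281 does not, since 1091 is squarefree), x^4 - 1091 is irreducible over Q. Hence [Q(α):Q] = 4.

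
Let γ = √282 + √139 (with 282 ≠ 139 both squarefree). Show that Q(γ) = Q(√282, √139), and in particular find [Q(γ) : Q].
[Q(γ) : Q] = 4 (equivalently, Q(γ) = Q(√282, √139))

Obviously Q(γ) ⊆ Q(√282, √139), and [Q(√282, √139):Q] = 4 (since 282, 139 are distinct squarefree integers > 1 with 39198 not a perfect square). To show equality we compute the minimal polynomial of γ. From γ = √282 + √139: γ^2 = 282 + 2√(39198) + 139 = 421 + 2√(39198), so γ^2 - 421 = 2√(39198); squaring, (γ^2 - 421)^2 = 4·39198, i.e. γ^4 - 842γ^2 + 177241 - 156792 = 0, i.e. γ^4 - 842γ^2 + 20449 = 0. So γ is a root of x^4 - 842x^2 + 20449. This polynomial is irreducible over Q: it has no rational root (each ±√282 ± √139 is irrational), and any factorization into two quadratics over Q would force √(39198) ∈ Q (pairing opposite roots) or √282, √139 ∈ Q (other pairings), all impossible. Hence [Q(γ):Q] = 4 = [Q(√282, √139):Q], so Q(γ) = Q(√282, √139).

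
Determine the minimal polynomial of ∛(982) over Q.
m_α(x) = x^3 - 982

α satisfies α^3 = 982, so x^3 - 982 annihilates α. By the rational root test, a rational root p/q (in lowest terms) of x^3 - 982 would satisfy p^3 = 982 q^3, forcing q = 1 and p^3 = 982; but 982 is not a perfect cube, contradiction. A monic cubic over Q with no rational root is irreducible (any nontrivial factorization would include a linear factor). Hence x^3 - 982 is the minimal polynomial of α, and in particular [Q(α):Q] = 3.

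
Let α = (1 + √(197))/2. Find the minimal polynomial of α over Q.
m_α(x) = x^2 - x - 49

From 2α - 1 = √(197), squaring gives (2α - 1)^2 = 197, i.e. 4α^2 - 4α + 1 = 197, so α^2 - α + (1 - 197)/4 = 0. Since 197 ≡ 1 (mod 4), (1 - 197)/4 = -49 ∈ Z. The polynomial x^2 - x - 49 has discriminant 1 - 4·(-49) = 197, which is not a perfect square in Q (d = 197 is squarefree and ≠ 1), so x^2 - x - 49 is irreducible over Q. It is the minimal polynomial of α.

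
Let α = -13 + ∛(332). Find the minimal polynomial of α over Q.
m_α(x) = x^3 + 39x^2 + 507x + 1865

Set β = α + 13 = ∛(332), so β^3 = 332. Then (α + 13)^3 - 332 = 0, i.e. α is a root of g(x) = (x + 13)^3 - 332 = x^3 + 39x^2 + 507x + 1865. Since g(x) = h(x + 13) where h(x) = x^3 - 332, and h is irreducible over Q (because 332 is not a perfect cube, so h has no rational root, and a monic cubic with no rational root is irreducible), g is also irreducible (irreducibility is preserved under the substitution x → x + 13). Hence m_α(x) = x^3 + 39x^2 + 507x + 1865.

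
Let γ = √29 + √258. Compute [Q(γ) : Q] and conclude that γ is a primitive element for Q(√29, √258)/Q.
[Q(γ) : Q] = 4 (equivalently, Q(γ) = Q(√29, √258))

Obviously Q(γ) ⊆ Q(√29, √258), and [Q(√29, √258):Q] = 4 (since 29, 258 are distinct squarefree integers > 1 with 7482 not a perfect square). To show equality we compute the minimal polynomial of γ. From γ = √29 + √258: γ^2 = 29 + 2√(7482) + 258 = 287 + 2√(7482), so γ^2 - 287 = 2√(7482); squaring, (γ^2 - 287)^2 = 4·7482, i.e. γ^4 - 574γ^2 + 82369 - 29928 = 0, i.e. γ^4 - 574γ^2 + 52441 = 0. So γ is a root of x^4 - 574x^2 + 52441. This polynomial is irreducible over Q: it has no rational root (each ±√29 ± √258 is irrational), and any factorization into two quadratics over Q would force √(7482) ∈ Q (pairing opposite roots) or √29, √258 ∈ Q (other pairings), all impossible. Hence [Q(γ):Q] = 4 = [Q(√29, √258):Q], so Q(γ) = Q(√29, √258).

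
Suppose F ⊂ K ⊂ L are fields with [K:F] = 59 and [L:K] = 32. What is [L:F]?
[L:F] = 1888

The tower law says that for any tower of field extensions F ⊂ K ⊂ L with finite degrees, [L:F] = [L:K] · [K:F]. Here this gives [L:F] = 32 · 59 = 1888.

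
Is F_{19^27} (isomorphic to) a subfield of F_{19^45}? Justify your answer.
No: F_{19^27} is not a subfield of F_{19^45}

F_{p^m} embeds in F_{p^n} iff m | n. Here 27 ∤ 45 (since 45 = 1·27 + 18 with remainder 18 ≠ 0), so F_{19^27} is not a subfield of F_{19^45}. Equivalently: if it were, the tower law would give 27 = [F_{19^27}:F_19] dividing [F_{19^45}:F_19] = 45, contradiction.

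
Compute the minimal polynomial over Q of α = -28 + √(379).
m_α(x) = x^2 + 56x + 405

From α + 28 = √(379), squaring gives (α + 28)^2 = 379, i.e. α^2 + 56α + 784 = 379, so α^2 + 56α + 405 = 0. The discriminant of x^2 + 56x + 405 is (56)^2 - 4·(405) = 3136 - 1620 = 1516, and 4·(379) is not a perfect square in Q since 379 is squarefree and ≠ 1. Hence x^2 + 56x + 405 is irreducible over Q and is the minimal polynomial of α.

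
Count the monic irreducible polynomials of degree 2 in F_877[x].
There are 384126 monic irreducible polynomials of degree 2 over F_877

Each element of F_{877^2} that lies in no proper subfield is a root of exactly one monic irreducible of degree 2 over F_877, and each such polynomial has 2 distinct roots in F_{877^2}. By Möbius inversion the count is N_877(2) = (1/2) Σ_{d|2} μ(2/d) · 877^d = (1/2)(μ(2)·877^1 + μ(1)·877^2) = 768252/2 = 384126.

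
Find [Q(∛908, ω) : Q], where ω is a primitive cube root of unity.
[Q(∛908, ω) : Q] = 6

[Q(∛908):Q] = 3 (min poly x^3 - 908, irreducible since 908 is not a perfect cube). [Q(ω):Q] = 2 (min poly x^2 + x + 1). Since Q(∛908) ⊂ R and ω ∉ R, we have ω ∉ Q(∛908), so x^2 + x + 1 remains irreducible over Q(∛908) and [Q(∛908, ω) : Q(∛908)] = 2. By the tower law, [Q(∛908, ω) : Q] = 3 · 2 = 6. (In fact Q(∛908, ω) is the splitting field of x^3 - 908 over Q.)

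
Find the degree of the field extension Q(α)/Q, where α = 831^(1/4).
[Q(α):Q] = 4

α is a root of x^4 - 831. By Eisenstein's criterion at the prime p = 3 (which divides the constant term 831 but p^2 = 9 does not, since 831 is squarefree), x^4 - 831 is irreducible over Q. Hence [Q(α):Q] = 4.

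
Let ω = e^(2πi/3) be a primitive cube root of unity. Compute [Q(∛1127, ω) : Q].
[Q(∛1127, ω) : Q] = 6

[Q(∛1127):Q] = 3 (min poly x^3 - 1127, irreducible since 1127 is not a perfect cube). [Q(ω):Q] = 2 (min poly x^2 + x + 1). Since Q(∛1127) ⊂ R and ω ∉ R, we have ω ∉ Q(∛1127), so x^2 + x + 1 remains irreducible over Q(∛1127) and [Q(∛1127, ω) : Q(∛1127)] = 2. By the tower law, [Q(∛1127, ω) : Q] = 3 · 2 = 6. (In fact Q(∛1127, ω) is the splitting field of x^3 - 1127 over Q.)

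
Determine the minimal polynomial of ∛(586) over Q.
m_α(x) = x^3 - 586

α satisfies α^3 = 586, so x^3 - 586 annihilates α. By the rational root test, a rational root p/q (in lowest terms) of x^3 - 586 would satisfy p^3 = 586 q^3, forcing q = 1 and p^3 = 586; but 586 is not a perfect cube, contradiction. A monic cubic over Q with no rational root is irreducible (any nontrivial factorization would include a linear factor). Hence x^3 - 586 is the minimal polynomial of α, and in particular [Q(α):Q] = 3.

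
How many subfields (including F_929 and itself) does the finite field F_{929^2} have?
F_{929^2} has 2 subfields

The subfields of F_{p^n} are exactly the fields F_{p^d} for d | n (each is the fixed field of the unique index-d subgroup of Gal(F_{p^n}/F_p) ≅ Z/nZ). The divisors of n = 2 are {1, 2}, giving 2 subfields: F_{929^1}, F_{929^2}.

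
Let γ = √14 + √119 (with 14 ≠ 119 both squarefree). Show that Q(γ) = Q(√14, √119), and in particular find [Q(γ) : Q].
[Q(γ) : Q] = 4 (equivalently, Q(γ) = Q(√14, √119))

Obviously Q(γ) ⊆ Q(√14, √119), and [Q(√14, √119):Q] = 4 (since 14, 119 are distinct squarefree integers > 1 with 1666 not a perfect square). To show equality we compute the minimal polynomial of γ. From γ = √14 + √119: γ^2 = 14 + 2√(1666) + 119 = 133 + 2√(1666), so γ^2 - 133 = 2√(1666); squaring, (γ^2 - 133)^2 = 4·1666, i.e. γ^4 - 266γ^2 + 17689 - 6664 = 0, i.e. γ^4 - 266γ^2 + 11025 = 0. So γ is a root of x^4 - 266x^2 + 11025. This polynomial is irreducible over Q: it has no rational root (each ±√14 ± √119 is irrational), and any factorization into two quadratics over Q would force √(1666) ∈ Q (pairing opposite roots) or √14, √119 ∈ Q (other pairings), all impossible. Hence [Q(γ):Q] = 4 = [Q(√14, √119):Q], so Q(γ) = Q(√14, √119).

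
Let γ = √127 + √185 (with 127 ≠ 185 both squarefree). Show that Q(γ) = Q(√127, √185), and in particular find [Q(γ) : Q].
[Q(γ) : Q] = 4 (equivalently, Q(γ) = Q(√127, √185))

Obviously Q(γ) ⊆ Q(√127, √185), and [Q(√127, √185):Q] = 4 (since 127, 185 are distinct squarefree integers > 1 with 23495 not a perfect square). To show equality we compute the minimal polynomial of γ. From γ = √127 + √185: γ^2 = 127 + 2√(23495) + 185 = 312 + 2√(23495), so γ^2 - 312 = 2√(23495); squaring, (γ^2 - 312)^2 = 4·23495, i.e. γ^4 - 624γ^2 + 97344 - 93980 = 0, i.e. γ^4 - 624γ^2 + 3364 = 0. So γ is a root of x^4 - 624x^2 + 3364. This polynomial is irreducible over Q: it has no rational root (each ±√127 ± √185 is irrational), and any factorization into two quadratics over Q would force √(23495) ∈ Q (pairing opposite roots) or √127, √185 ∈ Q (other pairings), all impossible. Hence [Q(γ):Q] = 4 = [Q(√127, √185):Q], so Q(γ) = Q(√127, √185).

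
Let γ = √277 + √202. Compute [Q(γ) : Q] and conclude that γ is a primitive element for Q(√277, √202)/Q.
[Q(γ) : Q] = 4 (equivalently, Q(γ) = Q(√277, √202))

Obviously Q(γ) ⊆ Q(√277, √202), and [Q(√277, √202):Q] = 4 (since 277, 202 are distinct squarefree integers > 1 with 55954 not a perfect square). To show equality we compute the minimal polynomial of γ. From γ = √277 + √202: γ^2 = 277 + 2√(55954) + 202 = 479 + 2√(55954), so γ^2 - 479 = 2√(55954); squaring, (γ^2 - 479)^2 = 4·55954, i.e. γ^4 - 958γ^2 + 229441 - 223816 = 0, i.e. γ^4 - 958γ^2 + 5625 = 0. So γ is a root of x^4 - 958x^2 + 5625. This polynomial is irreducible over Q: it has no rational root (each ±√277 ± √202 is irrational), and any factorization into two quadratics over Q would force √(55954) ∈ Q (pairing opposite roots) or √277, √202 ∈ Q (other pairings), all impossible. Hence [Q(γ):Q] = 4 = [Q(√277, √202):Q], so Q(γ) = Q(√277, √202).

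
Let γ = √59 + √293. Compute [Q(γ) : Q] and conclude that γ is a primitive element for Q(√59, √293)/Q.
[Q(γ) : Q] = 4 (equivalently, Q(γ) = Q(√59, √293))

Obviously Q(γ) ⊆ Q(√59, √293), and [Q(√59, √293):Q] = 4 (since 59, 293 are distinct squarefree integers > 1 with 17287 not a perfect square). To show equality we compute the minimal polynomial of γ. From γ = √59 + √293: γ^2 = 59 + 2√(17287) + 293 = 352 + 2√(17287), so γ^2 - 352 = 2√(17287); squaring, (γ^2 - 352)^2 = 4·17287, i.e. γ^4 - 704γ^2 + 123904 - 69148 = 0, i.e. γ^4 - 704γ^2 + 54756 = 0. So γ is a root of x^4 - 704x^2 + 54756. This polynomial is irreducible over Q: it has no rational root (each ±√59 ± √293 is irrational), and any factorization into two quadratics over Q would force √(17287) ∈ Q (pairing opposite roots) or √59, √293 ∈ Q (other pairings), all impossible. Hence [Q(γ):Q] = 4 = [Q(√59, √293):Q], so Q(γ) = Q(√59, √293).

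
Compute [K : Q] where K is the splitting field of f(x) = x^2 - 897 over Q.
[K : Q] = 2

f(x) = x^2 - 897 factors as (x - √897)(x + √897). The splitting field is K = Q(√897). Since 897 is squarefree and > 1, it is not a perfect square, so x^2 - 897 is irreducible over Q and [Q(√897) : Q] = 2. Hence [K : Q] = 2.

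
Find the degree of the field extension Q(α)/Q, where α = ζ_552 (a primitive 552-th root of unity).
[Q(α):Q] = 176

The minimal polynomial of ζ_552 over Q is the 552-th cyclotomic polynomial Φ_552(x), which is irreducible over Q and has degree φ(552) = 176. Hence [Q(α):Q] = φ(552) = 176.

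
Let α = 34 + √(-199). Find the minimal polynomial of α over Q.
m_α(x) = x^2 - 68x + 1355

From α - 34 = √(-199), squaring gives (α - 34)^2 = -199, i.e. α^2 - 68α + 1156 = -199, so α^2 - 68α + 1355 = 0. The discriminant of x^2 - 68x + 1355 is (-68)^2 - 4·(1355) = 4624 - 5420 = -796, and 4·(-199) is not a perfect square in Q since -199 is squarefree and ≠ 1. Hence x^2 - 68x + 1355 is irreducible over Q and is the minimal polynomial of α.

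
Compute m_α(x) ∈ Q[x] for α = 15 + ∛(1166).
m_α(x) = x^3 - 45x^2 + 675x - 4541

Set β = α - 15 = ∛(1166), so β^3 = 1166. Then (α - 15)^3 - 1166 = 0, i.e. α is a root of g(x) = (x - 15)^3 - 1166 = x^3 - 45x^2 + 675x - 4541. Since g(x) = h(x - 15) where h(x) = x^3 - 1166, and h is irreducible over Q (because 1166 is not a perfect cube, so h has no rational root, and a monic cubic with no rational root is irreducible), g is also irreducible (irreducibility is preserved under the substitution x → x - 15). Hence m_α(x) = x^3 - 45x^2 + 675x - 4541.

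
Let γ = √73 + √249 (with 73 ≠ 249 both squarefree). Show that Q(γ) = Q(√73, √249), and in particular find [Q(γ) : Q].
[Q(γ) : Q] = 4 (equivalently, Q(γ) = Q(√73, √249))

Obviously Q(γ) ⊆ Q(√73, √249), and [Q(√73, √249):Q] = 4 (since 73, 249 are distinct squarefree integers > 1 with 18177 not a perfect square). To show equality we compute the minimal polynomial of γ. From γ = √73 + √249: γ^2 = 73 + 2√(18177) + 249 = 322 + 2√(18177), so γ^2 - 322 = 2√(18177); squaring, (γ^2 - 322)^2 = 4·18177, i.e. γ^4 - 644γ^2 + 103684 - 72708 = 0, i.e. γ^4 - 644γ^2 + 30976 = 0. So γ is a root of x^4 - 644x^2 + 30976. This polynomial is irreducible over Q: it has no rational root (each ±√73 ± √249 is irrational), and any factorization into two quadratics over Q would force √(18177) ∈ Q (pairing opposite roots) or √73, √249 ∈ Q (other pairings), all impossible. Hence [Q(γ):Q] = 4 = [Q(√73, √249):Q], so Q(γ) = Q(√73, √249).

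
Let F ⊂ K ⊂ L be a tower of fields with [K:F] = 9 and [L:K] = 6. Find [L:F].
[L:F] = 54

The tower law says that for any tower of field extensions F ⊂ K ⊂ L with finite degrees, [L:F] = [L:K] · [K:F]. Here this gives [L:F] = 6 · 9 = 54.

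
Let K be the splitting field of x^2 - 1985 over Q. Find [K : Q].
[K : Q] = 2

f(x) = x^2 - 1985 factors as (x - √1985)(x + √1985). The splitting field is K = Q(√1985). Since 1985 is squarefree and > 1, it is not a perfect square, so x^2 - 1985 is irreducible over Q and [Q(√1985) : Q] = 2. Hence [K : Q] = 2.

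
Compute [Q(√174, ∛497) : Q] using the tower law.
[Q(√174, ∛497) : Q] = 6

Let L = Q(√174, ∛497). Since Q(√174) ⊂ L and [Q(√174):Q] = 2, the tower law gives 2 | [L:Q]. Likewise Q(∛497) ⊂ L with [Q(∛497):Q] = 3 (because 497 is not a perfect cube), so 3 | [L:Q]. As gcd(2,3) = 1, [L:Q] is divisible by 6. Conversely L is generated over Q by √174 and ∛497, so [L:Q] ≤ 2·3 = 6. Therefore [Q(√174, ∛497) : Q] = 6.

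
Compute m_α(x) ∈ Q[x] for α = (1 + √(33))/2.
m_α(x) = x^2 - x - 8

From 2α - 1 = √(33), squaring gives (2α - 1)^2 = 33, i.e. 4α^2 - 4α + 1 = 33, so α^2 - α + (1 - 33)/4 = 0. Since 33 ≡ 1 (mod 4), (1 - 33)/4 = -8 ∈ Z. The polynomial x^2 - x - 8 has discriminant 1 - 4·(-8) = 33, which is not a perfect square in Q (d = 33 is squarefree and ≠ 1), so x^2 - x - 8 is irreducible over Q. It is the minimal polynomial of α.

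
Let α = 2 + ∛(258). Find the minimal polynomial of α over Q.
m_α(x) = x^3 - 6x^2 + 12x - 266

Set β = α - 2 = ∛(258), so β^3 = 258. Then (α - 2)^3 - 258 = 0, i.e. α is a root of g(x) = (x - 2)^3 - 258 = x^3 - 6x^2 + 12x - 266. Since g(x) = h(x - 2) where h(x) = x^3 - 258, and h is irreducible over Q (because 258 is not a perfect cube, so h has no rational root, and a monic cubic with no rational root is irreducible), g is also irreducible (irreducibility is preserved under the substitution x → x - 2). Hence m_α(x) = x^3 - 6x^2 + 12x - 266.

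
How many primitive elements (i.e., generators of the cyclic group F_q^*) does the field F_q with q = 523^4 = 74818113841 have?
There are φ(74818113840) = 17980784640 primitive elements

F_q^* is cyclic of order q - 1 = 74818113840. A cyclic group of order m has exactly φ(m) generators. Here m = 74818113840 = 2^4 · 3^2 · 5 · 17 · 29 · 131 · 1609, so the number of primitive elements is φ(74818113840) = 17980784640.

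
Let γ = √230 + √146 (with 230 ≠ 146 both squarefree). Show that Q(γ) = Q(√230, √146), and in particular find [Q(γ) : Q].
[Q(γ) : Q] = 4 (equivalently, Q(γ) = Q(√230, √146))

Obviously Q(γ) ⊆ Q(√230, √146), and [Q(√230, √146):Q] = 4 (since 230, 146 are distinct squarefree integers > 1 with 33580 not a perfect square). To show equality we compute the minimal polynomial of γ. From γ = √230 + √146: γ^2 = 230 + 2√(33580) + 146 = 376 + 2√(33580), so γ^2 - 376 = 2√(33580); squaring, (γ^2 - 376)^2 = 4·33580, i.e. γ^4 - 752γ^2 + 141376 - 134320 = 0, i.e. γ^4 - 752γ^2 + 7056 = 0. So γ is a root of x^4 - 752x^2 + 7056. This polynomial is irreducible over Q: it has no rational root (each ±√230 ± √146 is irrational), and any factorization into two quadratics over Q would force √(33580) ∈ Q (pairing opposite roots) or √230, √146 ∈ Q (other pairings), all impossible. Hence [Q(γ):Q] = 4 = [Q(√230, √146):Q], so Q(γ) = Q(√230, √146).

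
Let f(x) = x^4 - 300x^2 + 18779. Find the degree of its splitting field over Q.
[K : Q] = 4

Solving the quadratic in x^2: x^2 = (300 ± √(300^2 - 4·18779))/2 = (300 ± √14884)/2 = (300 ± 122)/2, giving x^2 = 211 or x^2 = 89. So f(x) = (x^2 - 211)(x^2 - 89) and the roots of f are ±√211, ±√89. Hence the splitting field is K = Q(√211, √89). Since 211 and 89 are distinct squarefree integers > 1, their product 18779 is not a perfect square, so √89 ∉ Q(√211). By the tower law [K:Q] = [Q(√211,√89):Q(√211)] · [Q(√211):Q] = 2 · 2 = 4.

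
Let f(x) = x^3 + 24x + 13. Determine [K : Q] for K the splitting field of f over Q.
[K : Q] = 6

By the rational root test, any rational root of the monic integer polynomial f(x) = x^3 + 24x + 13 must be an integer dividing the constant term 13, i.e. one of ±{1, 13}. Evaluating: f(1) = 38, f(-1) = -12, f(13) = 2522, f(-13) = -2496; none is 0, so f has no rational root and is therefore irreducible over Q (a cubic with no linear factor over a field is irreducible). For an irreducible cubic, the Galois group is A_3 or S_3 according as the discriminant disc(f) = -4a^3 - 27b^2 = -4·(24)^3 - 27·(13)^2 = -59859 is or is not a square in Q. Here disc(f) = -59859 is not a perfect square in Q, so the Galois group of f over Q is not contained in A_3 and must be all of S_3. The splitting field has degree |S_3| = 6 over Q, so [K : Q] = 6.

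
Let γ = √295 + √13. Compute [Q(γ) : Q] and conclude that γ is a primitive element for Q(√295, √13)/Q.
[Q(γ) : Q] = 4 (equivalently, Q(γ) = Q(√295, √13))

Obviously Q(γ) ⊆ Q(√295, √13), and [Q(√295, √13):Q] = 4 (since 295, 13 are distinct squarefree integers > 1 with 3835 not a perfect square). To show equality we compute the minimal polynomial of γ. From γ = √295 + √13: γ^2 = 295 + 2√(3835) + 13 = 308 + 2√(3835), so γ^2 - 308 = 2√(3835); squaring, (γ^2 - 308)^2 = 4·3835, i.e. γ^4 - 616γ^2 + 94864 - 15340 = 0, i.e. γ^4 - 616γ^2 + 79524 = 0. So γ is a root of x^4 - 616x^2 + 79524. This polynomial is irreducible over Q: it has no rational root (each ±√295 ± √13 is irrational), and any factorization into two quadratics over Q would force √(3835) ∈ Q (pairing opposite roots) or √295, √13 ∈ Q (other pairings), all impossible. Hence [Q(γ):Q] = 4 = [Q(√295, √13):Q], so Q(γ) = Q(√295, √13).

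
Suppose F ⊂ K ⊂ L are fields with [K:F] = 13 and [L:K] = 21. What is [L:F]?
[L:F] = 273

The tower law says that for any tower of field extensions F ⊂ K ⊂ L with finite degrees, [L:F] = [L:K] · [K:F]. Here this gives [L:F] = 21 · 13 = 273.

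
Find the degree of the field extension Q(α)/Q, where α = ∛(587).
[Q(α):Q] = 3

The minimal polynomial of α is x^3 - 587, irreducible over Q since 587 is not a perfect cube (so x^3 - 587 has no rational root). Hence [Q(α):Q] = deg(m_α) = 3.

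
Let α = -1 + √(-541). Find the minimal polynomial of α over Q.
m_α(x) = x^2 + 2x + 542

From α + 1 = √(-541), squaring gives (α + 1)^2 = -541, i.e. α^2 + 2α + 1 = -541, so α^2 + 2α + 542 = 0. The discriminant of x^2 + 2x + 542 is (2)^2 - 4·(542) = 4 - 2168 = -2164, and 4·(-541) is not a perfect square in Q since -541 is squarefree and ≠ 1. Hence x^2 + 2x + 542 is irreducible over Q and is the minimal polynomial of α.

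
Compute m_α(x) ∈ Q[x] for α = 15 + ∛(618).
m_α(x) = x^3 - 45x^2 + 675x - 3993

Set β = α - 15 = ∛(618), so β^3 = 618. Then (α - 15)^3 - 618 = 0, i.e. α is a root of g(x) = (x - 15)^3 - 618 = x^3 - 45x^2 + 675x - 3993. Since g(x) = h(x - 15) where h(x) = x^3 - 618, and h is irreducible over Q (because 618 is not a perfect cube, so h has no rational root, and a monic cubic with no rational root is irreducible), g is also irreducible (irreducibility is preserved under the substitution x → x - 15). Hence m_α(x) = x^3 - 45x^2 + 675x - 3993.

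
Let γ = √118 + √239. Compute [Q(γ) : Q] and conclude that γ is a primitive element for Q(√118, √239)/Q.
[Q(γ) : Q] = 4 (equivalently, Q(γ) = Q(√118, √239))

Obviously Q(γ) ⊆ Q(√118, √239), and [Q(√118, √239):Q] = 4 (since 118, 239 are distinct squarefree integers > 1 with 28202 not a perfect square). To show equality we compute the minimal polynomial of γ. From γ = √118 + √239: γ^2 = 118 + 2√(28202) + 239 = 357 + 2√(28202), so γ^2 - 357 = 2√(28202); squaring, (γ^2 - 357)^2 = 4·28202, i.e. γ^4 - 714γ^2 + 127449 - 112808 = 0, i.e. γ^4 - 714γ^2 + 14641 = 0. So γ is a root of x^4 - 714x^2 + 14641. This polynomial is irreducible over Q: it has no rational root (each ±√118 ± √239 is irrational), and any factorization into two quadratics over Q would force √(28202) ∈ Q (pairing opposite roots) or √118, √239 ∈ Q (other pairings), all impossible. Hence [Q(γ):Q] = 4 = [Q(√118, √239):Q], so Q(γ) = Q(√118, √239).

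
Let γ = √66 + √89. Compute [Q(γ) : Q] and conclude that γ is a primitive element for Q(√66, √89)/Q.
[Q(γ) : Q] = 4 (equivalently, Q(γ) = Q(√66, √89))

Obviously Q(γ) ⊆ Q(√66, √89), and [Q(√66, √89):Q] = 4 (since 66, 89 are distinct squarefree integers > 1 with 5874 not a perfect square). To show equality we compute the minimal polynomial of γ. From γ = √66 + √89: γ^2 = 66 + 2√(5874) + 89 = 155 + 2√(5874), so γ^2 - 155 = 2√(5874); squaring, (γ^2 - 155)^2 = 4·5874, i.e. γ^4 - 310γ^2 + 24025 - 23496 = 0, i.e. γ^4 - 310γ^2 + 529 = 0. So γ is a root of x^4 - 310x^2 + 529. This polynomial is irreducible over Q: it has no rational root (each ±√66 ± √89 is irrational), and any factorization into two quadratics over Q would force √(5874) ∈ Q (pairing opposite roots) or √66, √89 ∈ Q (other pairings), all impossible. Hence [Q(γ):Q] = 4 = [Q(√66, √89):Q], so Q(γ) = Q(√66, √89).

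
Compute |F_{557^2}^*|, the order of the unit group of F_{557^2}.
|F_{557^2}^*| = 310248

F_{557^2} has 557^2 = 310249 elements; its multiplicative group consists of all nonzero elements, so |F_{557^2}^*| = 310249 - 1 = 310248. (It is cyclic since any finite subgroup of the multiplicative group of a field is cyclic.)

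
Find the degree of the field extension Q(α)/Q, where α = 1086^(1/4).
[Q(α):Q] = 4

α is a root of x^4 - 1086. By Eisenstein's criterion at the prime p = 2 (which divides the constant term 1086 but p^2 = 4 does not, since 1086 is squarefree), x^4 - 1086 is irreducible over Q. Hence [Q(α):Q] = 4.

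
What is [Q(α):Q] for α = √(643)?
[Q(α):Q] = 2

[Q(α):Q] equals the degree of the minimal polynomial of α. Here α^2 = 643 and x^2 - 643 is irreducible (d = 643 is squarefree, ≠ 1, hence not a square), so deg(m_α) = 2. Thus [Q(α):Q] = 2.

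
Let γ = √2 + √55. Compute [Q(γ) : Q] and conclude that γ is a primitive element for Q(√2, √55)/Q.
[Q(γ) : Q] = 4 (equivalently, Q(γ) = Q(√2, √55))

Obviously Q(γ) ⊆ Q(√2, √55), and [Q(√2, √55):Q] = 4 (since 2, 55 are distinct squarefree integers > 1 with 110 not a perfect square). To show equality we compute the minimal polynomial of γ. From γ = √2 + √55: γ^2 = 2 + 2√(110) + 55 = 57 + 2√(110), so γ^2 - 57 = 2√(110); squaring, (γ^2 - 57)^2 = 4·110, i.e. γ^4 - 114γ^2 + 3249 - 440 = 0, i.e. γ^4 - 114γ^2 + 2809 = 0. So γ is a root of x^4 - 114x^2 + 2809. This polynomial is irreducible over Q: it has no rational root (each ±√2 ± √55 is irrational), and any factorization into two quadratics over Q would force √(110) ∈ Q (pairing opposite roots) or √2, √55 ∈ Q (other pairings), all impossible. Hence [Q(γ):Q] = 4 = [Q(√2, √55):Q], so Q(γ) = Q(√2, √55).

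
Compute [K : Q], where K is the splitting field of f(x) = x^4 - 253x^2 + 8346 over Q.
[K : Q] = 4

Solving the quadratic in x^2: x^2 = (253 ± √(253^2 - 4·8346))/2 = (253 ± √30625)/2 = (253 ± 175)/2, giving x^2 = 39 or x^2 = 214. So f(x) = (x^2 - 39)(x^2 - 214) and the roots of f are ±√39, ±√214. Hence the splitting field is K = Q(√39, √214). Since 39 and 214 are distinct squarefree integers > 1, their product 8346 is not a perfect square, so √214 ∉ Q(√39). By the tower law [K:Q] = [Q(√39,√214):Q(√39)] · [Q(√39):Q] = 2 · 2 = 4.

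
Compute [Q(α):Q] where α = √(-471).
[Q(α):Q] = 2

[Q(α):Q] equals the degree of the minimal polynomial of α. Here α^2 = -471 and x^2 + 471 is irreducible (d = -471 is squarefree, ≠ 1, hence not a square), so deg(m_α) = 2. Thus [Q(α):Q] = 2.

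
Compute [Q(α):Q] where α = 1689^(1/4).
[Q(α):Q] = 4

α is a root of x^4 - 1689. By Eisenstein's criterion at the prime p = 3 (which divides the constant term 1689 but p^2 = 9 does not, since 1689 is squarefree), x^4 - 1689 is irreducible over Q. Hence [Q(α):Q] = 4.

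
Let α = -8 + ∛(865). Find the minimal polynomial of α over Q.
m_α(x) = x^3 + 24x^2 + 192x - 353

Set β = α + 8 = ∛(865), so β^3 = 865. Then (α + 8)^3 - 865 = 0, i.e. α is a root of g(x) = (x + 8)^3 - 865 = x^3 + 24x^2 + 192x - 353. Since g(x) = h(x + 8) where h(x) = x^3 - 865, and h is irreducible over Q (because 865 is not a perfect cube, so h has no rational root, and a monic cubic with no rational root is irreducible), g is also irreducible (irreducibility is preserved under the substitution x → x + 8). Hence m_α(x) = x^3 + 24x^2 + 192x - 353.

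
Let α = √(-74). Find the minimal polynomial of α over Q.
m_α(x) = x^2 + 74

α satisfies α^2 + 74 = 0, so x^2 + 74 annihilates α. Since d = -74 is squarefree and ≠ 1, it is not a perfect square in Q, so x^2 + 74 has no rational root and is therefore irreducible over Q (a degree-2 polynomial over a field is irreducible iff it has no root). Hence m_α(x) = x^2 + 74.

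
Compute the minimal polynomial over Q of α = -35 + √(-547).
m_α(x) = x^2 + 70x + 1772

From α + 35 = √(-547), squaring gives (α + 35)^2 = -547, i.e. α^2 + 70α + 1225 = -547, so α^2 + 70α + 1772 = 0. The discriminant of x^2 + 70x + 1772 is (70)^2 - 4·(1772) = 4900 - 7088 = -2188, and 4·(-547) is not a perfect square in Q since -547 is squarefree and ≠ 1. Hence x^2 + 70x + 1772 is irreducible over Q and is the minimal polynomial of α.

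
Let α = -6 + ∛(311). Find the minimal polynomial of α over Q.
m_α(x) = x^3 + 18x^2 + 108x - 95

Set β = α + 6 = ∛(311), so β^3 = 311. Then (α + 6)^3 - 311 = 0, i.e. α is a root of g(x) = (x + 6)^3 - 311 = x^3 + 18x^2 + 108x - 95. Since g(x) = h(x + 6) where h(x) = x^3 - 311, and h is irreducible over Q (because 311 is not a perfect cube, so h has no rational root, and a monic cubic with no rational root is irreducible), g is also irreducible (irreducibility is preserved under the substitution x → x + 6). Hence m_α(x) = x^3 + 18x^2 + 108x - 95.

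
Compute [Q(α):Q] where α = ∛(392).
[Q(α):Q] = 3

The minimal polynomial of α is x^3 - 392, irreducible over Q since 392 is not a perfect cube (so x^3 - 392 has no rational root). Hence [Q(α):Q] = deg(m_α) = 3.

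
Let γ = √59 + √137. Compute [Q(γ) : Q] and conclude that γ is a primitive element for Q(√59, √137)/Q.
[Q(γ) : Q] = 4 (equivalently, Q(γ) = Q(√59, √137))

Obviously Q(γ) ⊆ Q(√59, √137), and [Q(√59, √137):Q] = 4 (since 59, 137 are distinct squarefree integers > 1 with 8083 not a perfect square). To show equality we compute the minimal polynomial of γ. From γ = √59 + √137: γ^2 = 59 + 2√(8083) + 137 = 196 + 2√(8083), so γ^2 - 196 = 2√(8083); squaring, (γ^2 - 196)^2 = 4·8083, i.e. γ^4 - 392γ^2 + 38416 - 32332 = 0, i.e. γ^4 - 392γ^2 + 6084 = 0. So γ is a root of x^4 - 392x^2 + 6084. This polynomial is irreducible over Q: it has no rational root (each ±√59 ± √137 is irrational), and any factorization into two quadratics over Q would force √(8083) ∈ Q (pairing opposite roots) or √59, √137 ∈ Q (other pairings), all impossible. Hence [Q(γ):Q] = 4 = [Q(√59, √137):Q], so Q(γ) = Q(√59, √137).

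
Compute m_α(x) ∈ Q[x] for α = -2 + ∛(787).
m_α(x) = x^3 + 6x^2 + 12x - 779

Set β = α + 2 = ∛(787), so β^3 = 787. Then (α + 2)^3 - 787 = 0, i.e. α is a root of g(x) = (x + 2)^3 - 787 = x^3 + 6x^2 + 12x - 779. Since g(x) = h(x + 2) where h(x) = x^3 - 787, and h is irreducible over Q (because 787 is not a perfect cube, so h has no rational root, and a monic cubic with no rational root is irreducible), g is also irreducible (irreducibility is preserved under the substitution x → x + 2). Hence m_α(x) = x^3 + 6x^2 + 12x - 779.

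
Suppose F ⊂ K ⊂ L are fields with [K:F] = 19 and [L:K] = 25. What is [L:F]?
[L:F] = 475

The tower law says that for any tower of field extensions F ⊂ K ⊂ L with finite degrees, [L:F] = [L:K] · [K:F]. Here this gives [L:F] = 25 · 19 = 475.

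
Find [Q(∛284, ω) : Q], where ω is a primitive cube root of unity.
[Q(∛284, ω) : Q] = 6

[Q(∛284):Q] = 3 (min poly x^3 - 284, irreducible since 284 is not a perfect cube). [Q(ω):Q] = 2 (min poly x^2 + x + 1). Since Q(∛284) ⊂ R and ω ∉ R, we have ω ∉ Q(∛284), so x^2 + x + 1 remains irreducible over Q(∛284) and [Q(∛284, ω) : Q(∛284)] = 2. By the tower law, [Q(∛284, ω) : Q] = 3 · 2 = 6. (In fact Q(∛284, ω) is the splitting field of x^3 - 284 over Q.)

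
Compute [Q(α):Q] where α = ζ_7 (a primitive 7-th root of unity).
[Q(α):Q] = 6

The minimal polynomial of ζ_7 over Q is the 7-th cyclotomic polynomial Φ_7(x), which is irreducible over Q and has degree φ(7) = 6. Hence [Q(α):Q] = φ(7) = 6.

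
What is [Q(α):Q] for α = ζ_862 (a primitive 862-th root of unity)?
[Q(α):Q] = 430

The minimal polynomial of ζ_862 over Q is the 862-th cyclotomic polynomial Φ_862(x), which is irreducible over Q and has degree φ(862) = 430. Hence [Q(α):Q] = φ(862) = 430.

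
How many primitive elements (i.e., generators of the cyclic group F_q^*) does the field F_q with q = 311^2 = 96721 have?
There are φ(96720) = 23040 primitive elements

F_q^* is cyclic of order q - 1 = 96720. A cyclic group of order m has exactly φ(m) generators. Here m = 96720 = 2^4 · 3 · 5 · 13 · 31, so the number of primitive elements is φ(96720) = 23040.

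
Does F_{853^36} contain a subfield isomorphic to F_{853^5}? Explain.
No: F_{853^5} is not a subfield of F_{853^36}

F_{p^m} embeds in F_{p^n} iff m | n. Here 5 ∤ 36 (since 36 = 7·5 + 1 with remainder 1 ≠ 0), so F_{853^5} is not a subfield of F_{853^36}. Equivalently: if it were, the tower law would give 5 = [F_{853^5}:F_853] dividing [F_{853^36}:F_853] = 36, contradiction.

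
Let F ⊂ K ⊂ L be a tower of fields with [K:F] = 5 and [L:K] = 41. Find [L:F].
[L:F] = 205

The tower law says that for any tower of field extensions F ⊂ K ⊂ L with finite degrees, [L:F] = [L:K] · [K:F]. Here this gives [L:F] = 41 · 5 = 205.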